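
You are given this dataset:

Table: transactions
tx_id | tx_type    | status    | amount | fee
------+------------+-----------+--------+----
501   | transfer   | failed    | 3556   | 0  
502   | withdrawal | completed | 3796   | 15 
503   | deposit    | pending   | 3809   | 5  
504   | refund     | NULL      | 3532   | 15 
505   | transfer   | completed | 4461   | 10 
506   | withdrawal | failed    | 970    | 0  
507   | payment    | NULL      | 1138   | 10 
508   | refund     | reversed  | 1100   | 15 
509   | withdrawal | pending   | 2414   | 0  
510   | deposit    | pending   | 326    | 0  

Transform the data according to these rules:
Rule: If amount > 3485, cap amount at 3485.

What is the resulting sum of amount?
23373

Step 1: 5 records have amount > 3485
Step 2: These records originally summed to 19154
Step 3: After capping: 5 × 3485 = 17425
Step 4: Unaffected records sum: 5948
Step 5: Final sum = 17425 + 5948 = 23373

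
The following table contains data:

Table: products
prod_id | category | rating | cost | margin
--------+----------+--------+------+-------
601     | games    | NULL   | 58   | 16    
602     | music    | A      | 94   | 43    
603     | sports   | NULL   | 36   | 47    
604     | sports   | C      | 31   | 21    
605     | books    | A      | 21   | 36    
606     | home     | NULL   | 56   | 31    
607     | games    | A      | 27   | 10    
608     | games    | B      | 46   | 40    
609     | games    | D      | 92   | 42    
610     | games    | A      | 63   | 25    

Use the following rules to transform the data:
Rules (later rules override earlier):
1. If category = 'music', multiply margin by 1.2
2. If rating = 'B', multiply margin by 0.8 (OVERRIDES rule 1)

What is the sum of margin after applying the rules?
311.6

Step 1: Rule 2 takes priority for records with rating = 'B'
  - 1 records: 40 × 0.8 = 32.0
Step 2: Rule 1 applies to remaining records with category = 'music'
  - 1 records: 43 × 1.2 = 51.6
Step 3: Other records unchanged: 228
Step 4: Final sum = 32.0 + 51.6 + 228 = 311.6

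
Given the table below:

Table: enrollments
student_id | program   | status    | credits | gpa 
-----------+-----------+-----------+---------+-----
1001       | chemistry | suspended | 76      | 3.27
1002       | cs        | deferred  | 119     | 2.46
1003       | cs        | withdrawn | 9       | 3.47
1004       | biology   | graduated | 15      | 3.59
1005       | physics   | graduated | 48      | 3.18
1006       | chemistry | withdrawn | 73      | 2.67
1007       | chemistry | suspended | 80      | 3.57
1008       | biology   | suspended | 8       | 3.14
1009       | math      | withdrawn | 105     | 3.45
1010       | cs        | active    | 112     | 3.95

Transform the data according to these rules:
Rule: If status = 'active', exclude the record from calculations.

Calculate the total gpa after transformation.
28.8

Step 1: Identify records where status = 'active'
Step 2: The excluded records sum to 3.95
Step 3: Original total gpa = 32.75
Step 4: Remaining total = 32.75 - 3.95 = 28.8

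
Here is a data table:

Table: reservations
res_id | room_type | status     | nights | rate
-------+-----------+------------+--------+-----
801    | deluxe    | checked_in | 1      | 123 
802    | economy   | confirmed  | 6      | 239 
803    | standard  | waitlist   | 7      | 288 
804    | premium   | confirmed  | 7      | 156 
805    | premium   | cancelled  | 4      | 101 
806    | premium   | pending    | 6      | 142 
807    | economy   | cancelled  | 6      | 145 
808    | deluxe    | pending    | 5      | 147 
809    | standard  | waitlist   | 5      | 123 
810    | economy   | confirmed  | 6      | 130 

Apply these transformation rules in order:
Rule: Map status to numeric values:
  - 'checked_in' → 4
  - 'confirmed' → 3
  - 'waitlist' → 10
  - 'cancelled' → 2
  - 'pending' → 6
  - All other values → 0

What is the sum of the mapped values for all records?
49

Step 1: Apply mapping to each record
Step 2: Count by status:
  'checked_in': 1 records × 4 = 4
  'confirmed': 3 records × 3 = 9
  'waitlist': 2 records × 10 = 20
  'cancelled': 2 records × 2 = 4
  'pending': 2 records × 6 = 12
Step 3: Sum all mapped values = 49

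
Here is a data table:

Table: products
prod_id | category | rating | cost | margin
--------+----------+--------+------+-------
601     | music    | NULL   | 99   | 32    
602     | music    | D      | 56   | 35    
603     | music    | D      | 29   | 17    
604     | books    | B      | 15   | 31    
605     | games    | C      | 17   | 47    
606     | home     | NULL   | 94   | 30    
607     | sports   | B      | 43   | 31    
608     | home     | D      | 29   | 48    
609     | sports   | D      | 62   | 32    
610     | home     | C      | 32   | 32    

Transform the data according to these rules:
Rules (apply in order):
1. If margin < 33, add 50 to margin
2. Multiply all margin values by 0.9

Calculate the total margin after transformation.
616.5

Step 1: Apply Rule 1 - Add 50 to records with margin < 33
  - 7 records affected: 205 + (7 × 50) = 555
  - Unaffected records: 130
  - Sum after Rule 1: 685
Step 2: Apply Rule 2 - Multiply all by 0.9
  - 685 × 0.9 = 616.5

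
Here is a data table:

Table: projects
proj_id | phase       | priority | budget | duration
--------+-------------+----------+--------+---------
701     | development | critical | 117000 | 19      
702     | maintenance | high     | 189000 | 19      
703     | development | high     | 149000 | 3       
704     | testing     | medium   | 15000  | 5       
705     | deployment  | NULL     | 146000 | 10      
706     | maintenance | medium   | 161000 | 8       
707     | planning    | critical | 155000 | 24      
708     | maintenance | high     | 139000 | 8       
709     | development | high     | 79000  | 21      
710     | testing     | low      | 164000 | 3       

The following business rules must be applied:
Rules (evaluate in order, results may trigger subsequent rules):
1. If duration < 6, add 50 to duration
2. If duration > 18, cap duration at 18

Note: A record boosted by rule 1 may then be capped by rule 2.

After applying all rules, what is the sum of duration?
152

Step 1: Apply rule 1 to records with duration < 6
  - 3 records get bonus of 50
  - Of these, 3 records then exceed 18 and get capped
Step 2: Apply rule 2 to records with duration > 18
  - 4 records (original) are capped
Step 3: Calculate final sum = 152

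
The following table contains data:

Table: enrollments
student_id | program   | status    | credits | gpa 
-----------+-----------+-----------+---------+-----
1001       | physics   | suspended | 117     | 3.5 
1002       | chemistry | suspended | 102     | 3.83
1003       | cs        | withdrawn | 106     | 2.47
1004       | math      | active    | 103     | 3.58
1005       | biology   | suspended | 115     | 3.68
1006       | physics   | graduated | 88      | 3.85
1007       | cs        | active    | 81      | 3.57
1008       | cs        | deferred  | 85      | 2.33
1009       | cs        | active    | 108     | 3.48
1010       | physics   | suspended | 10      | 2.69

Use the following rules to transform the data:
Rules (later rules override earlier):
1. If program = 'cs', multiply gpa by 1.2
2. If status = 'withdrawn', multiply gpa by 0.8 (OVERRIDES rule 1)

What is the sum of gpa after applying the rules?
34.36

Step 1: Rule 2 takes priority for records with status = 'withdrawn'
  - 1 records: 2.47 × 0.8 = 1.98
Step 2: Rule 1 applies to remaining records with program = 'cs'
  - 3 records: 9.38 × 1.2 = 11.26
Step 3: Other records unchanged: 21.13
Step 4: Final sum = 1.98 + 11.26 + 21.13 = 34.36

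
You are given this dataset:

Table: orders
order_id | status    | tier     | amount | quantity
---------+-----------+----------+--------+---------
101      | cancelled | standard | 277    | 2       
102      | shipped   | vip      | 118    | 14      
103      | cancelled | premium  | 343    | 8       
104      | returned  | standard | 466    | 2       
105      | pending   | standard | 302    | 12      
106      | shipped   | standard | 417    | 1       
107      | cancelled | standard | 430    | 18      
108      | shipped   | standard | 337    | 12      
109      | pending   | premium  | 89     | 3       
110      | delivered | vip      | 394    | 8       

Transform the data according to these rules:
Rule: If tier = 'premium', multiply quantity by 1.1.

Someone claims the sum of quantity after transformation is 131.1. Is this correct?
No, the correct result is 81.1.

Step 1: Calculate the correct sum after transformation
Step 2: Apply multiplier 1.1 to records where tier = 'premium'
Step 3: Correct result = 81.1
Step 4: Claimed result = 131.1
Step 5: 81.1 ≠ 131.1
Conclusion: The claimed result is incorrect. The correct answer is 81.1.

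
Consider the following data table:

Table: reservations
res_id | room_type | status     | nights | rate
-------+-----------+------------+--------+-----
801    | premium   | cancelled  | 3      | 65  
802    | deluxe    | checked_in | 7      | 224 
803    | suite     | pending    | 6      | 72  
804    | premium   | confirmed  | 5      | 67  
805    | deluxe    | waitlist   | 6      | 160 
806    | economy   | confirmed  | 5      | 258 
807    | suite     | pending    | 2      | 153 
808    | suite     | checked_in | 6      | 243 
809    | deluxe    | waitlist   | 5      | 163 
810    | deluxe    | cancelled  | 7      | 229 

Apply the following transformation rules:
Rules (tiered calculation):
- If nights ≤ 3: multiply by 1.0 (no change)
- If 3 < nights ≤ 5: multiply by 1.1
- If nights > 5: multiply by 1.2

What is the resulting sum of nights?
59.9

Step 1: Tier 1 (nights ≤ 3): 2 records, sum = 5 × 1.0 = 5.0
Step 2: Tier 2 (3 < nights ≤ 5): 3 records, sum = 15 × 1.1 = 16.5
Step 3: Tier 3 (nights > 5): 5 records, sum = 32 × 1.2 = 38.4
Step 4: Final sum = 5.0 + 16.5 + 38.4 = 59.9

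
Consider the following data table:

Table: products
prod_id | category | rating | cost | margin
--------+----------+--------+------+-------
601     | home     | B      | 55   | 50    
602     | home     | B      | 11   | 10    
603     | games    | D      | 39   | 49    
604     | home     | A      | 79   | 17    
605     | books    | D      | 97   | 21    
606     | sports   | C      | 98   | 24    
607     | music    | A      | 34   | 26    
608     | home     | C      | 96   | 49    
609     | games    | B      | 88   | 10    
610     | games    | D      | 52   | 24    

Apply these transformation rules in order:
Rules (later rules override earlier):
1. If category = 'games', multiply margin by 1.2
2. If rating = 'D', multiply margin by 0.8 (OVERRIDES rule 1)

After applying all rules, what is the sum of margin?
263.2

Step 1: Rule 2 takes priority for records with rating = 'D'
  - 3 records: 94 × 0.8 = 75.2
Step 2: Rule 1 applies to remaining records with category = 'games'
  - 1 records: 10 × 1.2 = 12.0
Step 3: Other records unchanged: 176
Step 4: Final sum = 75.2 + 12.0 + 176 = 263.2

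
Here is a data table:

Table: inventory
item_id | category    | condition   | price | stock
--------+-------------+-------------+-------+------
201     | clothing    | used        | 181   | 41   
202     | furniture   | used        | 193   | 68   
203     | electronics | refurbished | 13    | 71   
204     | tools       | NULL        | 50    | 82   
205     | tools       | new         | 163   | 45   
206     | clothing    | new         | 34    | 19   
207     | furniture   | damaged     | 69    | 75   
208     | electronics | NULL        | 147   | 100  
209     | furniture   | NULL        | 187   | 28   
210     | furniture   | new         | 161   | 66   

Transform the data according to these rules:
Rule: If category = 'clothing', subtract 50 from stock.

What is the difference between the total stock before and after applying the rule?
100

Step 1: Original sum of stock = 595
Step 2: 2 records have category = 'clothing'
Step 3: Each affected record changes by -50
Step 4: Total change = 2 × -50 = -100
Step 5: New sum = 595 + -100 = 495
Step 6: Difference = |495 - 595| = 100
        (Sum decreased by 100)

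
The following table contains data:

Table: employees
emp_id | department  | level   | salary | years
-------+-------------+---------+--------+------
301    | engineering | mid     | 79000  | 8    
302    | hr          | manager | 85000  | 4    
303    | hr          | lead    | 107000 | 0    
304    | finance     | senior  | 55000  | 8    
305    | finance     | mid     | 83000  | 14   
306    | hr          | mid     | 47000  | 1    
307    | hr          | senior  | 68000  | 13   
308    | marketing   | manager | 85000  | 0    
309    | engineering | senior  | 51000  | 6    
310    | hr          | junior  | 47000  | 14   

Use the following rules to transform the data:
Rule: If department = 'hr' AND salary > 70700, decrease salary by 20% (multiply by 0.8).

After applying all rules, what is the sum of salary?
668600.0

Step 1: Find records where department = 'hr' AND salary > 70700
Step 2: 2 records match, summing to 192000
Step 3: After multiplier: 192000 × 0.8 = 153600.0
Step 4: Unaffected records sum: 515000
Step 5: Final sum = 153600.0 + 515000 = 668600.0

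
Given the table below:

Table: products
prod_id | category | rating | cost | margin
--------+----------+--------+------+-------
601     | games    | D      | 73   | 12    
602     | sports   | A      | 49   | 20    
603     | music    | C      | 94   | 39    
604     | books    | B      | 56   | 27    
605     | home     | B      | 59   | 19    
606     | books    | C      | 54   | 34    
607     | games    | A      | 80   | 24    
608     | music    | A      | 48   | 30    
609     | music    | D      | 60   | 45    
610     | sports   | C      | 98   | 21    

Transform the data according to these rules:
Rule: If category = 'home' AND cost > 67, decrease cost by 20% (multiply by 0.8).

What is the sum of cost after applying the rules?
671

Step 1: Find records where category = 'home' AND cost > 67
Step 2: 0 records match, summing to 0
Step 3: After multiplier: 0 × 0.8 = 0.0
Step 4: Unaffected records sum: 671
Step 5: Final sum = 0.0 + 671 = 671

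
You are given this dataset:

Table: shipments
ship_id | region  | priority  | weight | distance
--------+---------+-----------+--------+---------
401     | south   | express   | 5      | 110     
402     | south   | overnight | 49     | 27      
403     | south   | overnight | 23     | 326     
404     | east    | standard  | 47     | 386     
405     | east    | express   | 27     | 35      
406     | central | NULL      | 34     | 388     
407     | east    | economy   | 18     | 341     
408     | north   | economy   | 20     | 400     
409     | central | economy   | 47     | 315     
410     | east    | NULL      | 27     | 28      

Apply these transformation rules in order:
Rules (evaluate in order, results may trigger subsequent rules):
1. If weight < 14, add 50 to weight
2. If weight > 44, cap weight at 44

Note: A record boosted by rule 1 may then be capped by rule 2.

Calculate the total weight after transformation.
325

Step 1: Apply rule 1 to records with weight < 14
  - 1 records get bonus of 50
  - Of these, 1 records then exceed 44 and get capped
Step 2: Apply rule 2 to records with weight > 44
  - 3 records (original) are capped
Step 3: Calculate final sum = 325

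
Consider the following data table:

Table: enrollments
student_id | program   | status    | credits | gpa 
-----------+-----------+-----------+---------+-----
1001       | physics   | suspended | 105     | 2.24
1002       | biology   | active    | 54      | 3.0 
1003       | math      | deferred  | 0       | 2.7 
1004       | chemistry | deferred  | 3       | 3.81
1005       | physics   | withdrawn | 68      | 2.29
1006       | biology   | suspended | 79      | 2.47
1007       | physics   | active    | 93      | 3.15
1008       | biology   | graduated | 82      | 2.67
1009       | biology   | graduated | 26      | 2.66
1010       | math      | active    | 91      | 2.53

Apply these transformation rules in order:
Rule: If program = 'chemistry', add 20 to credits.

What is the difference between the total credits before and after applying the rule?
20

Step 1: Original sum of credits = 601
Step 2: 1 records have program = 'chemistry'
Step 3: Each affected record changes by 20
Step 4: Total change = 1 × 20 = 20
Step 5: New sum = 601 + 20 = 621
Step 6: Difference = |621 - 601| = 20
        (Sum increased by 20)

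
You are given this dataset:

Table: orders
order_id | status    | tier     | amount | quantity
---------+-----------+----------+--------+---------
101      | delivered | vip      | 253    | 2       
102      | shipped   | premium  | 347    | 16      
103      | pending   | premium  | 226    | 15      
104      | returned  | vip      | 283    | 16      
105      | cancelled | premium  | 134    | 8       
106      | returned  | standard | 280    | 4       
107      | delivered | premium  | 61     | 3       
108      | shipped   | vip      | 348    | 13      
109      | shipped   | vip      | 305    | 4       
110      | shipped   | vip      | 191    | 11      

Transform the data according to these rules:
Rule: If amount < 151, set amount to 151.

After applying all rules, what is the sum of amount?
2535

Step 1: 2 records have amount < 151
Step 2: These records originally summed to 195
Step 3: After setting to minimum: 2 × 151 = 302
Step 4: Unaffected records sum: 2233
Step 5: Final sum = 302 + 2233 = 2535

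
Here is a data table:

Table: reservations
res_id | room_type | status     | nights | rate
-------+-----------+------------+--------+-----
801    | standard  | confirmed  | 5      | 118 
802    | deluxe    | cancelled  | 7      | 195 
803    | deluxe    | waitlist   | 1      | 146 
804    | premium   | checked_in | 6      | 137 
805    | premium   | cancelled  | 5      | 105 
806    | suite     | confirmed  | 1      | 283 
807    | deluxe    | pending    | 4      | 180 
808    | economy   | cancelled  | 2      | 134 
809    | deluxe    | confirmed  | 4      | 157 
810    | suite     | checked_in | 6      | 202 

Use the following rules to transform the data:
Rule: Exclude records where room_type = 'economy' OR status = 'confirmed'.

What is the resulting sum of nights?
29

Step 1: Find records where room_type = 'economy' OR status = 'confirmed'
Step 2: 4 records match, summing to 12
Step 3: Original sum: 41
Step 4: Remaining sum = 41 - 12 = 29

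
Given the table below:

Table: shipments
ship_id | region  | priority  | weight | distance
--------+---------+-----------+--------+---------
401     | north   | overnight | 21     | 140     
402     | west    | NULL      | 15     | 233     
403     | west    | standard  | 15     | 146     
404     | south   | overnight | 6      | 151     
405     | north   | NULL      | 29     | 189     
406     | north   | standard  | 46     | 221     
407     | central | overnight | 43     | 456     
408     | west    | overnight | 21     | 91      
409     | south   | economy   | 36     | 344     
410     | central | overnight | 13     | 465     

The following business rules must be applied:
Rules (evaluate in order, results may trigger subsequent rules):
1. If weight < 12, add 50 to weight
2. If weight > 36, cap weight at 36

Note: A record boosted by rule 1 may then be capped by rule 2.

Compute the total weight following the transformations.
258

Step 1: Apply rule 1 to records with weight < 12
  - 1 records get bonus of 50
  - Of these, 1 records then exceed 36 and get capped
Step 2: Apply rule 2 to records with weight > 36
  - 2 records (original) are capped
Step 3: Calculate final sum = 258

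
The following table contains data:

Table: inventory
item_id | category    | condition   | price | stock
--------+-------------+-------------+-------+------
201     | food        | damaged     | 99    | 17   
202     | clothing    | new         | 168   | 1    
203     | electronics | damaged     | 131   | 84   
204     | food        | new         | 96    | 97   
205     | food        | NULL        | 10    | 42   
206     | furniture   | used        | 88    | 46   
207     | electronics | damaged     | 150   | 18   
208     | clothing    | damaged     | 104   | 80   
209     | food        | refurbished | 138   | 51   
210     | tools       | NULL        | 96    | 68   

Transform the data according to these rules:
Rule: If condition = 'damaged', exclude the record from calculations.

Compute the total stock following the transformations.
305

Step 1: Identify records where condition = 'damaged'
Step 2: The excluded records sum to 199
Step 3: Original total stock = 504
Step 4: Remaining total = 504 - 199 = 305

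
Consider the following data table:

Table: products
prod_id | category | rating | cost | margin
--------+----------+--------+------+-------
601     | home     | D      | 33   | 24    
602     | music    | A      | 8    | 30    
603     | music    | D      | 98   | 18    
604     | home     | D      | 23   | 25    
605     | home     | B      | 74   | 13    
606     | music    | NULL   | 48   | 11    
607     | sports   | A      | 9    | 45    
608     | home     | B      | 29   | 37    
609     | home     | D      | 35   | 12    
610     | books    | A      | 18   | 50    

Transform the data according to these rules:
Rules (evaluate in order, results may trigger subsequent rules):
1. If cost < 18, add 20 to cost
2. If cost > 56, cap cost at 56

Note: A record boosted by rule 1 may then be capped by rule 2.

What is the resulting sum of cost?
355

Step 1: Apply rule 1 to records with cost < 18
  - 2 records get bonus of 20
  - Of these, 0 records then exceed 56 and get capped
Step 2: Apply rule 2 to records with cost > 56
  - 2 records (original) are capped
Step 3: Calculate final sum = 355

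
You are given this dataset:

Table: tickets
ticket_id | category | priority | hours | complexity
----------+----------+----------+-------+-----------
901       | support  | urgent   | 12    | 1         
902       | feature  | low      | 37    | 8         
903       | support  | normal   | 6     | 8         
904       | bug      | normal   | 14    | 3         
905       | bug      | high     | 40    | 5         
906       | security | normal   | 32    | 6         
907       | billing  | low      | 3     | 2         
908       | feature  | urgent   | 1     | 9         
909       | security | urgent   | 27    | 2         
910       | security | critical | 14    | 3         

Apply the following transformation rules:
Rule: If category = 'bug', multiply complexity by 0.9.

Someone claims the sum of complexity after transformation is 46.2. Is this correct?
Yes, the result is correct.

Step 1: Calculate the correct sum after transformation
Step 2: Apply multiplier 0.9 to records where category = 'bug'
Step 3: Correct result = 46.2
Step 4: Claimed result = 46.2
Step 5: 46.2 = 46.2 ✓
Conclusion: The claimed result is correct.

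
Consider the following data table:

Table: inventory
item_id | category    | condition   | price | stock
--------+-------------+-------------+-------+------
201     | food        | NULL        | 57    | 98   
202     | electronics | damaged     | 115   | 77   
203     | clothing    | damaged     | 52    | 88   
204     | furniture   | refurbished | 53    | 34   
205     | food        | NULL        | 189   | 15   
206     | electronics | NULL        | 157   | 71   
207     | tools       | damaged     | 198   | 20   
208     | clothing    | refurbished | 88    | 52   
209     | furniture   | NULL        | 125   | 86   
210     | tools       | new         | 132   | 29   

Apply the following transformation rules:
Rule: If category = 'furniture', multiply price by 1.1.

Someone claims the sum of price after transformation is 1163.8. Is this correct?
No, the correct result is 1183.8.

Step 1: Calculate the correct sum after transformation
Step 2: Apply multiplier 1.1 to records where category = 'furniture'
Step 3: Correct result = 1183.8
Step 4: Claimed result = 1163.8
Step 5: 1183.8 ≠ 1163.8
Conclusion: The claimed result is incorrect. The correct answer is 1183.8.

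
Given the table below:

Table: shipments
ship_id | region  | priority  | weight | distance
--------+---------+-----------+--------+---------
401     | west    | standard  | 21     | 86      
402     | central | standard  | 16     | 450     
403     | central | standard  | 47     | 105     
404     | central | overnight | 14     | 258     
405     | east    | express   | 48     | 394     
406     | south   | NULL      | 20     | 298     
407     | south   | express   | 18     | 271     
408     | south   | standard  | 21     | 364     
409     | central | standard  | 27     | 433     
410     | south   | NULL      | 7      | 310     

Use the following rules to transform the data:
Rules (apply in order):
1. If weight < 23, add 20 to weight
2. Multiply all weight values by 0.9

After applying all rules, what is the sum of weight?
341.1

Step 1: Apply Rule 1 - Add 20 to records with weight < 23
  - 7 records affected: 117 + (7 × 20) = 257
  - Unaffected records: 122
  - Sum after Rule 1: 379
Step 2: Apply Rule 2 - Multiply all by 0.9
  - 379 × 0.9 = 341.1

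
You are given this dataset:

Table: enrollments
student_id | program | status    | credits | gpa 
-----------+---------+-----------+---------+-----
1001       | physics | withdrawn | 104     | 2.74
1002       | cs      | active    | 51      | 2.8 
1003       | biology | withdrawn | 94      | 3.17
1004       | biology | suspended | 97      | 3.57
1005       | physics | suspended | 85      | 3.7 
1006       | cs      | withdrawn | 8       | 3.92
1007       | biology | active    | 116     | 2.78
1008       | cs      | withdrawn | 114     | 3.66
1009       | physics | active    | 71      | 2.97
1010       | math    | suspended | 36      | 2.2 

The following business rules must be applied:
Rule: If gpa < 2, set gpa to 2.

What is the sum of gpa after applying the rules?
31.51

Step 1: 0 records have gpa < 2
Step 2: These records originally summed to 0
Step 3: After setting to minimum: 0 × 2 = 0
Step 4: Unaffected records sum: 31.51
Step 5: Final sum = 0 + 31.51 = 31.51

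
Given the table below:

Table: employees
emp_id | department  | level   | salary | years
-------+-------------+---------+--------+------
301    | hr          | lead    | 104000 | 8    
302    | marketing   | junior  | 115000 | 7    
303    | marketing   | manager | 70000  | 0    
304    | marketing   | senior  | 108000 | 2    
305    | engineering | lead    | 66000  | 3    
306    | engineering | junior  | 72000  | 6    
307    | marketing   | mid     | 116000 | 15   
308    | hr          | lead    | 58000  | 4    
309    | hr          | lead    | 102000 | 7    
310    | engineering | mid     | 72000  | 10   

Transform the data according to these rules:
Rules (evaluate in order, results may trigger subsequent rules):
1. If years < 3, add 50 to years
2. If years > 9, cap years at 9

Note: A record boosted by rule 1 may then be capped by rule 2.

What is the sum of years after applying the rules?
71

Step 1: Apply rule 1 to records with years < 3
  - 2 records get bonus of 50
  - Of these, 2 records then exceed 9 and get capped
Step 2: Apply rule 2 to records with years > 9
  - 2 records (original) are capped
Step 3: Calculate final sum = 71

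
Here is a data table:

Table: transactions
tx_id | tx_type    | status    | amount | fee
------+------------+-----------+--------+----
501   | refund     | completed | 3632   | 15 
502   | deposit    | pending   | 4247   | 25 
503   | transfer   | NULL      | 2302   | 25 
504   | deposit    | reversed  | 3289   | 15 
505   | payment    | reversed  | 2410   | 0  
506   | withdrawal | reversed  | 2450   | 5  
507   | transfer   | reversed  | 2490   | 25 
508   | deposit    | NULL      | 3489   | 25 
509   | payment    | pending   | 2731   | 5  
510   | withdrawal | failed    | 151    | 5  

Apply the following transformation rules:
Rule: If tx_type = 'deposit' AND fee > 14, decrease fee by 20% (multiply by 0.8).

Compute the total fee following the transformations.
132.0

Step 1: Find records where tx_type = 'deposit' AND fee > 14
Step 2: 3 records match, summing to 65
Step 3: After multiplier: 65 × 0.8 = 52.0
Step 4: Unaffected records sum: 80
Step 5: Final sum = 52.0 + 80 = 132.0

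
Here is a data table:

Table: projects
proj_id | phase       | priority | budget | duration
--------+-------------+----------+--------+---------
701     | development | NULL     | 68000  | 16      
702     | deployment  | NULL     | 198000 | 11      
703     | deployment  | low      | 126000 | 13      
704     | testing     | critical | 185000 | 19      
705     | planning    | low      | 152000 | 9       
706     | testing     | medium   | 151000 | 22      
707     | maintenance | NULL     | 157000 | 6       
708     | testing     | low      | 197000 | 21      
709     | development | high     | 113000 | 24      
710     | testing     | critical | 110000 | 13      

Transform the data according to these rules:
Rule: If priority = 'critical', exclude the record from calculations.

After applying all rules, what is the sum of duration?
122

Step 1: Identify records where priority = 'critical'
Step 2: The excluded records sum to 32
Step 3: Original total duration = 154
Step 4: Remaining total = 154 - 32 = 122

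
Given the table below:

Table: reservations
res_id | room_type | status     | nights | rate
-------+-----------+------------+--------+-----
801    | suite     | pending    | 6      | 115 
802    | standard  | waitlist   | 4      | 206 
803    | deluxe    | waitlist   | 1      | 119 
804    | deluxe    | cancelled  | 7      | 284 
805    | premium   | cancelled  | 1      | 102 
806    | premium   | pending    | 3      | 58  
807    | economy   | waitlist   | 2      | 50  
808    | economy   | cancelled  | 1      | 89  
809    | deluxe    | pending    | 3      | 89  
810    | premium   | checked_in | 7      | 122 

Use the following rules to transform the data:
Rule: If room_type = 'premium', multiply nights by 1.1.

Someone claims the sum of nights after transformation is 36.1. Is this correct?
Yes, the result is correct.

Step 1: Calculate the correct sum after transformation
Step 2: Apply multiplier 1.1 to records where room_type = 'premium'
Step 3: Correct result = 36.1
Step 4: Claimed result = 36.1
Step 5: 36.1 = 36.1 ✓
Conclusion: The claimed result is correct.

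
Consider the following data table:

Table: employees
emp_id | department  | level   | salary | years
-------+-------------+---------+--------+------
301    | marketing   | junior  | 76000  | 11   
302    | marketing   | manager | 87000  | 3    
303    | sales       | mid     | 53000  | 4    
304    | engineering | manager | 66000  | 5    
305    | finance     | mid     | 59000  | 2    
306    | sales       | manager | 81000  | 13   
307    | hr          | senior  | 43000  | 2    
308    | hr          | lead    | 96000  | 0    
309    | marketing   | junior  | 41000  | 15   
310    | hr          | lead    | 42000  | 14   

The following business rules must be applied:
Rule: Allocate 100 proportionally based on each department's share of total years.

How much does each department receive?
engineering: 7.25, finance: 2.9, hr: 23.19, marketing: 42.03, sales: 24.64

Step 1: Calculate total years = 69
Step 2: Calculate each department's proportion:
  engineering: 5/69 = 7.25% → 7.25
  finance: 2/69 = 2.90% → 2.9
  hr: 16/69 = 23.19% → 23.19
  marketing: 29/69 = 42.03% → 42.03
  sales: 17/69 = 24.64% → 24.64
Step 3: Verify: sum of allocations ≈ 100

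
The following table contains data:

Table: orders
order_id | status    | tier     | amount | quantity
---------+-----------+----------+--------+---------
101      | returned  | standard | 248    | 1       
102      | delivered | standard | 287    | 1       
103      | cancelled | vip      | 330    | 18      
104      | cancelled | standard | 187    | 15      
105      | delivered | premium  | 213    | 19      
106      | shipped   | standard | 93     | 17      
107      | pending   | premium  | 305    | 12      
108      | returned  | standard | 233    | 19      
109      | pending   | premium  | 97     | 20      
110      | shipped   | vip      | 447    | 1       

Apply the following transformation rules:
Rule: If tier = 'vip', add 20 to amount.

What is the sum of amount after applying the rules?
2480

Step 1: Count records where tier = 'vip': 2
Step 2: Total bonus added: 2 × 20 = 40
Step 3: Original sum of amount: 2440
Step 4: Final sum = 2440 + 40 = 2480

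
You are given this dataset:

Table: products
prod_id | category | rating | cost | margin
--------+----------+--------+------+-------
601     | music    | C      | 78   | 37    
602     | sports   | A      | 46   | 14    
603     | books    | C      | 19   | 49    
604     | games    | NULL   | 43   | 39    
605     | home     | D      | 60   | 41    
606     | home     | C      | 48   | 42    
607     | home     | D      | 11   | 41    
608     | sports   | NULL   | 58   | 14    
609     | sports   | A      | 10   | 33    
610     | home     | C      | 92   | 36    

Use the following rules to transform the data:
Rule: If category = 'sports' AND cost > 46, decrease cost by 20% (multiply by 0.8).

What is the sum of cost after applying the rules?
453.4

Step 1: Find records where category = 'sports' AND cost > 46
Step 2: 1 records match, summing to 58
Step 3: After multiplier: 58 × 0.8 = 46.4
Step 4: Unaffected records sum: 407
Step 5: Final sum = 46.4 + 407 = 453.4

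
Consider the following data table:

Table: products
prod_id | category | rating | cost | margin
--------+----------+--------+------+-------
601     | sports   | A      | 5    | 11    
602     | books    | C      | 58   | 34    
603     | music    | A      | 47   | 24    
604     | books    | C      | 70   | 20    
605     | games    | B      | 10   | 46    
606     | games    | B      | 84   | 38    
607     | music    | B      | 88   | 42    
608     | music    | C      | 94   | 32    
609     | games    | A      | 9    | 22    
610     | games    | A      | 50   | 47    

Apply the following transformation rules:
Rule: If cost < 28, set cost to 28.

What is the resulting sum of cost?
575

Step 1: 3 records have cost < 28
Step 2: These records originally summed to 24
Step 3: After setting to minimum: 3 × 28 = 84
Step 4: Unaffected records sum: 491
Step 5: Final sum = 84 + 491 = 575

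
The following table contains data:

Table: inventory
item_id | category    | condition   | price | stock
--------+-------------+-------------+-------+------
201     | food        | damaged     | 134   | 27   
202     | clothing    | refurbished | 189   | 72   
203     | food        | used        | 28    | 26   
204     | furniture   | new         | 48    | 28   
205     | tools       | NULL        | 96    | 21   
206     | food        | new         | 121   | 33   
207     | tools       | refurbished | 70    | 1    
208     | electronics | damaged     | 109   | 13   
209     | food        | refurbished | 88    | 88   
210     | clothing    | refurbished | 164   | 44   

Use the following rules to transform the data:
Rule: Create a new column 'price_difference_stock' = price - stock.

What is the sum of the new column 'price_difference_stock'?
694

Step 1: For each record, compute price - stock
Example calculations:
  134 - 27 = 107
  189 - 72 = 117
  28 - 26 = 2
  ...
Step 2: Sum all derived values
Step 3: Total = 694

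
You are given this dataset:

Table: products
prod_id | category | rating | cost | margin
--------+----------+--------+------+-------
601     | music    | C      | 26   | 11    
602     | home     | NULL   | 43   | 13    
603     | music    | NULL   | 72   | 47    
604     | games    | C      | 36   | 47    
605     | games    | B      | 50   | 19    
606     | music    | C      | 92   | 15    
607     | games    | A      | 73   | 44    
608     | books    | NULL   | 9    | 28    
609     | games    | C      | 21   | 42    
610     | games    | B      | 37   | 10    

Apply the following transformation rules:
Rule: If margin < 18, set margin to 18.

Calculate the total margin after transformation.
299

Step 1: 4 records have margin < 18
Step 2: These records originally summed to 49
Step 3: After setting to minimum: 4 × 18 = 72
Step 4: Unaffected records sum: 227
Step 5: Final sum = 72 + 227 = 299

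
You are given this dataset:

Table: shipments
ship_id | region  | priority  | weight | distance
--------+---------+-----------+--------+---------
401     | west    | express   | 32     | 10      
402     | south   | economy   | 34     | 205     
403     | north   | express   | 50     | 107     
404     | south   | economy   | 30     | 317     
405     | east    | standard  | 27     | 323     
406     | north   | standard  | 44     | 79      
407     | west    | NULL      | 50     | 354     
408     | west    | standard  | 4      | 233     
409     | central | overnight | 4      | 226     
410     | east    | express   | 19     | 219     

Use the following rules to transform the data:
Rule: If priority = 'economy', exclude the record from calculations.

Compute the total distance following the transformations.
1551

Step 1: Identify records where priority = 'economy'
Step 2: The excluded records sum to 522
Step 3: Original total distance = 2073
Step 4: Remaining total = 2073 - 522 = 1551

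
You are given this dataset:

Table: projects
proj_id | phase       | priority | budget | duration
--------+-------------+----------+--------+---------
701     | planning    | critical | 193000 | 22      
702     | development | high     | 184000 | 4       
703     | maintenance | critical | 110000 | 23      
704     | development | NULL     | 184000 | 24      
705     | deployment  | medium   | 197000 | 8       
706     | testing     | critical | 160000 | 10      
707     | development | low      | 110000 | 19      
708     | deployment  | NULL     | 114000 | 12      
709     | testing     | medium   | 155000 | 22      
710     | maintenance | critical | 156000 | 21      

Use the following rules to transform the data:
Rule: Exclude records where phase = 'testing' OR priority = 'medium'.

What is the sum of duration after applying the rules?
125

Step 1: Find records where phase = 'testing' OR priority = 'medium'
Step 2: 3 records match, summing to 40
Step 3: Original sum: 165
Step 4: Remaining sum = 165 - 40 = 125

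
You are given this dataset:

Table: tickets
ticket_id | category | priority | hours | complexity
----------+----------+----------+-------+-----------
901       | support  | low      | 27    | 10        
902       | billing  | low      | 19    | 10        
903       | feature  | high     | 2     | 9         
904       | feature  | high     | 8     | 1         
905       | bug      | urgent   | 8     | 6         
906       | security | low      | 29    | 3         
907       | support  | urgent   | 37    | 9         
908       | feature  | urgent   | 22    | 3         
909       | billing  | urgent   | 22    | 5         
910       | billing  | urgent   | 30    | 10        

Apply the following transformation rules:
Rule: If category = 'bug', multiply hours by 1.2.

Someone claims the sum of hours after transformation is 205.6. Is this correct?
Yes, the result is correct.

Step 1: Calculate the correct sum after transformation
Step 2: Apply multiplier 1.2 to records where category = 'bug'
Step 3: Correct result = 205.6
Step 4: Claimed result = 205.6
Step 5: 205.6 = 205.6 ✓
Conclusion: The claimed result is correct.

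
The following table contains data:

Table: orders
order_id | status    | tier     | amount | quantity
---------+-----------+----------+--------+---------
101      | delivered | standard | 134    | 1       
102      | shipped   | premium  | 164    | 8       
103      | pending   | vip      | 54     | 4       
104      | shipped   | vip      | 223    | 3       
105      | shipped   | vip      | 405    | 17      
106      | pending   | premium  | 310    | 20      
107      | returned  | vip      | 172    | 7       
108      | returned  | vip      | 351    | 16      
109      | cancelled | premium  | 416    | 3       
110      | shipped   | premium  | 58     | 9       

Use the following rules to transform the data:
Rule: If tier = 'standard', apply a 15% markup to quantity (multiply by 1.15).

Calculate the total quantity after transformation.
88.15

Step 1: Records with tier = 'standard' have total quantity = 1
Step 2: Apply multiplier: 1 × 1.15 = 1.15
Step 3: Other records total: 87
Step 4: Final sum = 1.15 + 87 = 88.15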